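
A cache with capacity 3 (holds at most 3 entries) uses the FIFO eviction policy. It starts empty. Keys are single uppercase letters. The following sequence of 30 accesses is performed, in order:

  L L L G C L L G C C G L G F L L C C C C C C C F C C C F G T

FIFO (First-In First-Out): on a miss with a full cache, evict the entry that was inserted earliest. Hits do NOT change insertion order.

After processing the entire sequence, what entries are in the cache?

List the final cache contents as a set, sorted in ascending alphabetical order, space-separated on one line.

Answer: G L T

Derivation:
FIFO simulation (capacity=3):
  1. access L: MISS. Cache (old->new): [L]
  2. access L: HIT. Cache (old->new): [L]
  3. access L: HIT. Cache (old->new): [L]
  4. access G: MISS. Cache (old->new): [L G]
  5. access C: MISS. Cache (old->new): [L G C]
  6. access L: HIT. Cache (old->new): [L G C]
  7. access L: HIT. Cache (old->new): [L G C]
  8. access G: HIT. Cache (old->new): [L G C]
  9. access C: HIT. Cache (old->new): [L G C]
  10. access C: HIT. Cache (old->new): [L G C]
  11. access G: HIT. Cache (old->new): [L G C]
  12. access L: HIT. Cache (old->new): [L G C]
  13. access G: HIT. Cache (old->new): [L G C]
  14. access F: MISS, evict L. Cache (old->new): [G C F]
  15. access L: MISS, evict G. Cache (old->new): [C F L]
  16. access L: HIT. Cache (old->new): [C F L]
  17. access C: HIT. Cache (old->new): [C F L]
  18. access C: HIT. Cache (old->new): [C F L]
  19. access C: HIT. Cache (old->new): [C F L]
  20. access C: HIT. Cache (old->new): [C F L]
  21. access C: HIT. Cache (old->new): [C F L]
  22. access C: HIT. Cache (old->new): [C F L]
  23. access C: HIT. Cache (old->new): [C F L]
  24. access F: HIT. Cache (old->new): [C F L]
  25. access C: HIT. Cache (old->new): [C F L]
  26. access C: HIT. Cache (old->new): [C F L]
  27. access C: HIT. Cache (old->new): [C F L]
  28. access F: HIT. Cache (old->new): [C F L]
  29. access G: MISS, evict C. Cache (old->new): [F L G]
  30. access T: MISS, evict F. Cache (old->new): [L G T]
Total: 23 hits, 7 misses, 4 evictions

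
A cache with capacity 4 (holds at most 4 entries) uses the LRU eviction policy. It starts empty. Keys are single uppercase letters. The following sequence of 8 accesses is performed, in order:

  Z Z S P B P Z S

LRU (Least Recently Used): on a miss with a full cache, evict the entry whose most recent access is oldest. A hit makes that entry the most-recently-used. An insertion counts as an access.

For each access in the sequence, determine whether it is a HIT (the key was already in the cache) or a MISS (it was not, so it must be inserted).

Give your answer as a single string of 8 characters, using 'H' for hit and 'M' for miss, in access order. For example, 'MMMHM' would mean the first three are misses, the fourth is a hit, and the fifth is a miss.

LRU simulation (capacity=4):
  1. access Z: MISS. Cache (LRU->MRU): [Z]
  2. access Z: HIT. Cache (LRU->MRU): [Z]
  3. access S: MISS. Cache (LRU->MRU): [Z S]
  4. access P: MISS. Cache (LRU->MRU): [Z S P]
  5. access B: MISS. Cache (LRU->MRU): [Z S P B]
  6. access P: HIT. Cache (LRU->MRU): [Z S B P]
  7. access Z: HIT. Cache (LRU->MRU): [S B P Z]
  8. access S: HIT. Cache (LRU->MRU): [B P Z S]
Total: 4 hits, 4 misses, 0 evictions

Answer: MHMMMHHH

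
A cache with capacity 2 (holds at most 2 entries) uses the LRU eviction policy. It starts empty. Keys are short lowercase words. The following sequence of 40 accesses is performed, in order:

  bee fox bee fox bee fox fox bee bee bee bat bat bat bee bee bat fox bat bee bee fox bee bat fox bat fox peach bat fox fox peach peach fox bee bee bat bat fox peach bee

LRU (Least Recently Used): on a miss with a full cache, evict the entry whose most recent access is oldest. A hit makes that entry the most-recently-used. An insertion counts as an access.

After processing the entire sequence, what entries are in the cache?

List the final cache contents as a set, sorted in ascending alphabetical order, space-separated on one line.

LRU simulation (capacity=2):
  1. access bee: MISS. Cache (LRU->MRU): [bee]
  2. access fox: MISS. Cache (LRU->MRU): [bee fox]
  3. access bee: HIT. Cache (LRU->MRU): [fox bee]
  4. access fox: HIT. Cache (LRU->MRU): [bee fox]
  5. access bee: HIT. Cache (LRU->MRU): [fox bee]
  6. access fox: HIT. Cache (LRU->MRU): [bee fox]
  7. access fox: HIT. Cache (LRU->MRU): [bee fox]
  8. access bee: HIT. Cache (LRU->MRU): [fox bee]
  9. access bee: HIT. Cache (LRU->MRU): [fox bee]
  10. access bee: HIT. Cache (LRU->MRU): [fox bee]
  11. access bat: MISS, evict fox. Cache (LRU->MRU): [bee bat]
  12. access bat: HIT. Cache (LRU->MRU): [bee bat]
  13. access bat: HIT. Cache (LRU->MRU): [bee bat]
  14. access bee: HIT. Cache (LRU->MRU): [bat bee]
  15. access bee: HIT. Cache (LRU->MRU): [bat bee]
  16. access bat: HIT. Cache (LRU->MRU): [bee bat]
  17. access fox: MISS, evict bee. Cache (LRU->MRU): [bat fox]
  18. access bat: HIT. Cache (LRU->MRU): [fox bat]
  19. access bee: MISS, evict fox. Cache (LRU->MRU): [bat bee]
  20. access bee: HIT. Cache (LRU->MRU): [bat bee]
  21. access fox: MISS, evict bat. Cache (LRU->MRU): [bee fox]
  22. access bee: HIT. Cache (LRU->MRU): [fox bee]
  23. access bat: MISS, evict fox. Cache (LRU->MRU): [bee bat]
  24. access fox: MISS, evict bee. Cache (LRU->MRU): [bat fox]
  25. access bat: HIT. Cache (LRU->MRU): [fox bat]
  26. access fox: HIT. Cache (LRU->MRU): [bat fox]
  27. access peach: MISS, evict bat. Cache (LRU->MRU): [fox peach]
  28. access bat: MISS, evict fox. Cache (LRU->MRU): [peach bat]
  29. access fox: MISS, evict peach. Cache (LRU->MRU): [bat fox]
  30. access fox: HIT. Cache (LRU->MRU): [bat fox]
  31. access peach: MISS, evict bat. Cache (LRU->MRU): [fox peach]
  32. access peach: HIT. Cache (LRU->MRU): [fox peach]
  33. access fox: HIT. Cache (LRU->MRU): [peach fox]
  34. access bee: MISS, evict peach. Cache (LRU->MRU): [fox bee]
  35. access bee: HIT. Cache (LRU->MRU): [fox bee]
  36. access bat: MISS, evict fox. Cache (LRU->MRU): [bee bat]
  37. access bat: HIT. Cache (LRU->MRU): [bee bat]
  38. access fox: MISS, evict bee. Cache (LRU->MRU): [bat fox]
  39. access peach: MISS, evict bat. Cache (LRU->MRU): [fox peach]
  40. access bee: MISS, evict fox. Cache (LRU->MRU): [peach bee]
Total: 23 hits, 17 misses, 15 evictions

Answer: bee peach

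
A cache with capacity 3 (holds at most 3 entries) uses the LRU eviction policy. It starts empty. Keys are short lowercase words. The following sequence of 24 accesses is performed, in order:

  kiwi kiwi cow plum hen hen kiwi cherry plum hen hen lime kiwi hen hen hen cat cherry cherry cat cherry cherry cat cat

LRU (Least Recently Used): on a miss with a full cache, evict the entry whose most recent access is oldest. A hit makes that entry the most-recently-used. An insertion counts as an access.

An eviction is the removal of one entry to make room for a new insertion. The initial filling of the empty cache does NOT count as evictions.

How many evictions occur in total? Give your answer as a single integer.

LRU simulation (capacity=3):
  1. access kiwi: MISS. Cache (LRU->MRU): [kiwi]
  2. access kiwi: HIT. Cache (LRU->MRU): [kiwi]
  3. access cow: MISS. Cache (LRU->MRU): [kiwi cow]
  4. access plum: MISS. Cache (LRU->MRU): [kiwi cow plum]
  5. access hen: MISS, evict kiwi. Cache (LRU->MRU): [cow plum hen]
  6. access hen: HIT. Cache (LRU->MRU): [cow plum hen]
  7. access kiwi: MISS, evict cow. Cache (LRU->MRU): [plum hen kiwi]
  8. access cherry: MISS, evict plum. Cache (LRU->MRU): [hen kiwi cherry]
  9. access plum: MISS, evict hen. Cache (LRU->MRU): [kiwi cherry plum]
  10. access hen: MISS, evict kiwi. Cache (LRU->MRU): [cherry plum hen]
  11. access hen: HIT. Cache (LRU->MRU): [cherry plum hen]
  12. access lime: MISS, evict cherry. Cache (LRU->MRU): [plum hen lime]
  13. access kiwi: MISS, evict plum. Cache (LRU->MRU): [hen lime kiwi]
  14. access hen: HIT. Cache (LRU->MRU): [lime kiwi hen]
  15. access hen: HIT. Cache (LRU->MRU): [lime kiwi hen]
  16. access hen: HIT. Cache (LRU->MRU): [lime kiwi hen]
  17. access cat: MISS, evict lime. Cache (LRU->MRU): [kiwi hen cat]
  18. access cherry: MISS, evict kiwi. Cache (LRU->MRU): [hen cat cherry]
  19. access cherry: HIT. Cache (LRU->MRU): [hen cat cherry]
  20. access cat: HIT. Cache (LRU->MRU): [hen cherry cat]
  21. access cherry: HIT. Cache (LRU->MRU): [hen cat cherry]
  22. access cherry: HIT. Cache (LRU->MRU): [hen cat cherry]
  23. access cat: HIT. Cache (LRU->MRU): [hen cherry cat]
  24. access cat: HIT. Cache (LRU->MRU): [hen cherry cat]
Total: 12 hits, 12 misses, 9 evictions

Answer: 9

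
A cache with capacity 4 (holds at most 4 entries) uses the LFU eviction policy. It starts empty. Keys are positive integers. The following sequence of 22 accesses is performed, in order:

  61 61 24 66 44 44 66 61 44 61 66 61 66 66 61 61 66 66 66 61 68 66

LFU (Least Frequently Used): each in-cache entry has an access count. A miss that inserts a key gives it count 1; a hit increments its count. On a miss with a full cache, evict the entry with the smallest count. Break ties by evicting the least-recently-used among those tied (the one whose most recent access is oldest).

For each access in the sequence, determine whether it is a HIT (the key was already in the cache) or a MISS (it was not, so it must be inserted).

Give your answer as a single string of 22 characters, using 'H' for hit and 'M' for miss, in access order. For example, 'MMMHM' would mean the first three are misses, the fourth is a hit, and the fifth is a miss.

Answer: MHMMMHHHHHHHHHHHHHHHMH

Derivation:
LFU simulation (capacity=4):
  1. access 61: MISS. Cache: [61(c=1)]
  2. access 61: HIT, count now 2. Cache: [61(c=2)]
  3. access 24: MISS. Cache: [24(c=1) 61(c=2)]
  4. access 66: MISS. Cache: [24(c=1) 66(c=1) 61(c=2)]
  5. access 44: MISS. Cache: [24(c=1) 66(c=1) 44(c=1) 61(c=2)]
  6. access 44: HIT, count now 2. Cache: [24(c=1) 66(c=1) 61(c=2) 44(c=2)]
  7. access 66: HIT, count now 2. Cache: [24(c=1) 61(c=2) 44(c=2) 66(c=2)]
  8. access 61: HIT, count now 3. Cache: [24(c=1) 44(c=2) 66(c=2) 61(c=3)]
  9. access 44: HIT, count now 3. Cache: [24(c=1) 66(c=2) 61(c=3) 44(c=3)]
  10. access 61: HIT, count now 4. Cache: [24(c=1) 66(c=2) 44(c=3) 61(c=4)]
  11. access 66: HIT, count now 3. Cache: [24(c=1) 44(c=3) 66(c=3) 61(c=4)]
  12. access 61: HIT, count now 5. Cache: [24(c=1) 44(c=3) 66(c=3) 61(c=5)]
  13. access 66: HIT, count now 4. Cache: [24(c=1) 44(c=3) 66(c=4) 61(c=5)]
  14. access 66: HIT, count now 5. Cache: [24(c=1) 44(c=3) 61(c=5) 66(c=5)]
  15. access 61: HIT, count now 6. Cache: [24(c=1) 44(c=3) 66(c=5) 61(c=6)]
  16. access 61: HIT, count now 7. Cache: [24(c=1) 44(c=3) 66(c=5) 61(c=7)]
  17. access 66: HIT, count now 6. Cache: [24(c=1) 44(c=3) 66(c=6) 61(c=7)]
  18. access 66: HIT, count now 7. Cache: [24(c=1) 44(c=3) 61(c=7) 66(c=7)]
  19. access 66: HIT, count now 8. Cache: [24(c=1) 44(c=3) 61(c=7) 66(c=8)]
  20. access 61: HIT, count now 8. Cache: [24(c=1) 44(c=3) 66(c=8) 61(c=8)]
  21. access 68: MISS, evict 24(c=1). Cache: [68(c=1) 44(c=3) 66(c=8) 61(c=8)]
  22. access 66: HIT, count now 9. Cache: [68(c=1) 44(c=3) 61(c=8) 66(c=9)]
Total: 17 hits, 5 misses, 1 evictions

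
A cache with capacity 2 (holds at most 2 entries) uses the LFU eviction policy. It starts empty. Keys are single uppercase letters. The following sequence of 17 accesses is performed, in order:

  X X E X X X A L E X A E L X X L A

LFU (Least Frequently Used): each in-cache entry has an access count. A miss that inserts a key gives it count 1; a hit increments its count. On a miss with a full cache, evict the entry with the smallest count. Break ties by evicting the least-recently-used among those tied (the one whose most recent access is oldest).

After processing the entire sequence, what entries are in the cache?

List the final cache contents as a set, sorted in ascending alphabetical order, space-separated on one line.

Answer: A X

Derivation:
LFU simulation (capacity=2):
  1. access X: MISS. Cache: [X(c=1)]
  2. access X: HIT, count now 2. Cache: [X(c=2)]
  3. access E: MISS. Cache: [E(c=1) X(c=2)]
  4. access X: HIT, count now 3. Cache: [E(c=1) X(c=3)]
  5. access X: HIT, count now 4. Cache: [E(c=1) X(c=4)]
  6. access X: HIT, count now 5. Cache: [E(c=1) X(c=5)]
  7. access A: MISS, evict E(c=1). Cache: [A(c=1) X(c=5)]
  8. access L: MISS, evict A(c=1). Cache: [L(c=1) X(c=5)]
  9. access E: MISS, evict L(c=1). Cache: [E(c=1) X(c=5)]
  10. access X: HIT, count now 6. Cache: [E(c=1) X(c=6)]
  11. access A: MISS, evict E(c=1). Cache: [A(c=1) X(c=6)]
  12. access E: MISS, evict A(c=1). Cache: [E(c=1) X(c=6)]
  13. access L: MISS, evict E(c=1). Cache: [L(c=1) X(c=6)]
  14. access X: HIT, count now 7. Cache: [L(c=1) X(c=7)]
  15. access X: HIT, count now 8. Cache: [L(c=1) X(c=8)]
  16. access L: HIT, count now 2. Cache: [L(c=2) X(c=8)]
  17. access A: MISS, evict L(c=2). Cache: [A(c=1) X(c=8)]
Total: 8 hits, 9 misses, 7 evictions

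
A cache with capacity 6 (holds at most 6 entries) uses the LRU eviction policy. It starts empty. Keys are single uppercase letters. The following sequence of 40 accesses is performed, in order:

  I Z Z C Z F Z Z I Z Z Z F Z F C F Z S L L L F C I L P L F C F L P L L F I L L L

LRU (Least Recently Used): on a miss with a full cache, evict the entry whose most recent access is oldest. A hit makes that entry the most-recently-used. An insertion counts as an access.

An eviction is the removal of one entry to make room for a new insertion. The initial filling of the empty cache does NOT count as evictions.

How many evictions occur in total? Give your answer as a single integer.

Answer: 1

Derivation:
LRU simulation (capacity=6):
  1. access I: MISS. Cache (LRU->MRU): [I]
  2. access Z: MISS. Cache (LRU->MRU): [I Z]
  3. access Z: HIT. Cache (LRU->MRU): [I Z]
  4. access C: MISS. Cache (LRU->MRU): [I Z C]
  5. access Z: HIT. Cache (LRU->MRU): [I C Z]
  6. access F: MISS. Cache (LRU->MRU): [I C Z F]
  7. access Z: HIT. Cache (LRU->MRU): [I C F Z]
  8. access Z: HIT. Cache (LRU->MRU): [I C F Z]
  9. access I: HIT. Cache (LRU->MRU): [C F Z I]
  10. access Z: HIT. Cache (LRU->MRU): [C F I Z]
  11. access Z: HIT. Cache (LRU->MRU): [C F I Z]
  12. access Z: HIT. Cache (LRU->MRU): [C F I Z]
  13. access F: HIT. Cache (LRU->MRU): [C I Z F]
  14. access Z: HIT. Cache (LRU->MRU): [C I F Z]
  15. access F: HIT. Cache (LRU->MRU): [C I Z F]
  16. access C: HIT. Cache (LRU->MRU): [I Z F C]
  17. access F: HIT. Cache (LRU->MRU): [I Z C F]
  18. access Z: HIT. Cache (LRU->MRU): [I C F Z]
  19. access S: MISS. Cache (LRU->MRU): [I C F Z S]
  20. access L: MISS. Cache (LRU->MRU): [I C F Z S L]
  21. access L: HIT. Cache (LRU->MRU): [I C F Z S L]
  22. access L: HIT. Cache (LRU->MRU): [I C F Z S L]
  23. access F: HIT. Cache (LRU->MRU): [I C Z S L F]
  24. access C: HIT. Cache (LRU->MRU): [I Z S L F C]
  25. access I: HIT. Cache (LRU->MRU): [Z S L F C I]
  26. access L: HIT. Cache (LRU->MRU): [Z S F C I L]
  27. access P: MISS, evict Z. Cache (LRU->MRU): [S F C I L P]
  28. access L: HIT. Cache (LRU->MRU): [S F C I P L]
  29. access F: HIT. Cache (LRU->MRU): [S C I P L F]
  30. access C: HIT. Cache (LRU->MRU): [S I P L F C]
  31. access F: HIT. Cache (LRU->MRU): [S I P L C F]
  32. access L: HIT. Cache (LRU->MRU): [S I P C F L]
  33. access P: HIT. Cache (LRU->MRU): [S I C F L P]
  34. access L: HIT. Cache (LRU->MRU): [S I C F P L]
  35. access L: HIT. Cache (LRU->MRU): [S I C F P L]
  36. access F: HIT. Cache (LRU->MRU): [S I C P L F]
  37. access I: HIT. Cache (LRU->MRU): [S C P L F I]
  38. access L: HIT. Cache (LRU->MRU): [S C P F I L]
  39. access L: HIT. Cache (LRU->MRU): [S C P F I L]
  40. access L: HIT. Cache (LRU->MRU): [S C P F I L]
Total: 33 hits, 7 misses, 1 evictions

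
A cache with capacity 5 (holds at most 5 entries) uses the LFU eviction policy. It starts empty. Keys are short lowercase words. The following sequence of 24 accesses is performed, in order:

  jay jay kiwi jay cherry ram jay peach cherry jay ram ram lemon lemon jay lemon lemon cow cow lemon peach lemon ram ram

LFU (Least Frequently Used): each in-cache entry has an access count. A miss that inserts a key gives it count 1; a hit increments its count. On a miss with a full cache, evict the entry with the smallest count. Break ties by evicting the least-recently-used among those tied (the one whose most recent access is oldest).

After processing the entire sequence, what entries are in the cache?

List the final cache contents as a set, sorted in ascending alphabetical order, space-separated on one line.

LFU simulation (capacity=5):
  1. access jay: MISS. Cache: [jay(c=1)]
  2. access jay: HIT, count now 2. Cache: [jay(c=2)]
  3. access kiwi: MISS. Cache: [kiwi(c=1) jay(c=2)]
  4. access jay: HIT, count now 3. Cache: [kiwi(c=1) jay(c=3)]
  5. access cherry: MISS. Cache: [kiwi(c=1) cherry(c=1) jay(c=3)]
  6. access ram: MISS. Cache: [kiwi(c=1) cherry(c=1) ram(c=1) jay(c=3)]
  7. access jay: HIT, count now 4. Cache: [kiwi(c=1) cherry(c=1) ram(c=1) jay(c=4)]
  8. access peach: MISS. Cache: [kiwi(c=1) cherry(c=1) ram(c=1) peach(c=1) jay(c=4)]
  9. access cherry: HIT, count now 2. Cache: [kiwi(c=1) ram(c=1) peach(c=1) cherry(c=2) jay(c=4)]
  10. access jay: HIT, count now 5. Cache: [kiwi(c=1) ram(c=1) peach(c=1) cherry(c=2) jay(c=5)]
  11. access ram: HIT, count now 2. Cache: [kiwi(c=1) peach(c=1) cherry(c=2) ram(c=2) jay(c=5)]
  12. access ram: HIT, count now 3. Cache: [kiwi(c=1) peach(c=1) cherry(c=2) ram(c=3) jay(c=5)]
  13. access lemon: MISS, evict kiwi(c=1). Cache: [peach(c=1) lemon(c=1) cherry(c=2) ram(c=3) jay(c=5)]
  14. access lemon: HIT, count now 2. Cache: [peach(c=1) cherry(c=2) lemon(c=2) ram(c=3) jay(c=5)]
  15. access jay: HIT, count now 6. Cache: [peach(c=1) cherry(c=2) lemon(c=2) ram(c=3) jay(c=6)]
  16. access lemon: HIT, count now 3. Cache: [peach(c=1) cherry(c=2) ram(c=3) lemon(c=3) jay(c=6)]
  17. access lemon: HIT, count now 4. Cache: [peach(c=1) cherry(c=2) ram(c=3) lemon(c=4) jay(c=6)]
  18. access cow: MISS, evict peach(c=1). Cache: [cow(c=1) cherry(c=2) ram(c=3) lemon(c=4) jay(c=6)]
  19. access cow: HIT, count now 2. Cache: [cherry(c=2) cow(c=2) ram(c=3) lemon(c=4) jay(c=6)]
  20. access lemon: HIT, count now 5. Cache: [cherry(c=2) cow(c=2) ram(c=3) lemon(c=5) jay(c=6)]
  21. access peach: MISS, evict cherry(c=2). Cache: [peach(c=1) cow(c=2) ram(c=3) lemon(c=5) jay(c=6)]
  22. access lemon: HIT, count now 6. Cache: [peach(c=1) cow(c=2) ram(c=3) jay(c=6) lemon(c=6)]
  23. access ram: HIT, count now 4. Cache: [peach(c=1) cow(c=2) ram(c=4) jay(c=6) lemon(c=6)]
  24. access ram: HIT, count now 5. Cache: [peach(c=1) cow(c=2) ram(c=5) jay(c=6) lemon(c=6)]
Total: 16 hits, 8 misses, 3 evictions

Answer: cow jay lemon peach ram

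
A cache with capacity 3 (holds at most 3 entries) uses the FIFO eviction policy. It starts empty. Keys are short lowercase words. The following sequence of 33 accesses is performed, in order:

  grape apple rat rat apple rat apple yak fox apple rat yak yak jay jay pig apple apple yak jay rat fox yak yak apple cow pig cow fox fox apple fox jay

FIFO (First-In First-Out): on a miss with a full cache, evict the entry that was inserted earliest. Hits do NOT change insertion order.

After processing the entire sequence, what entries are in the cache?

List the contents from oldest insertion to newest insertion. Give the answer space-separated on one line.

FIFO simulation (capacity=3):
  1. access grape: MISS. Cache (old->new): [grape]
  2. access apple: MISS. Cache (old->new): [grape apple]
  3. access rat: MISS. Cache (old->new): [grape apple rat]
  4. access rat: HIT. Cache (old->new): [grape apple rat]
  5. access apple: HIT. Cache (old->new): [grape apple rat]
  6. access rat: HIT. Cache (old->new): [grape apple rat]
  7. access apple: HIT. Cache (old->new): [grape apple rat]
  8. access yak: MISS, evict grape. Cache (old->new): [apple rat yak]
  9. access fox: MISS, evict apple. Cache (old->new): [rat yak fox]
  10. access apple: MISS, evict rat. Cache (old->new): [yak fox apple]
  11. access rat: MISS, evict yak. Cache (old->new): [fox apple rat]
  12. access yak: MISS, evict fox. Cache (old->new): [apple rat yak]
  13. access yak: HIT. Cache (old->new): [apple rat yak]
  14. access jay: MISS, evict apple. Cache (old->new): [rat yak jay]
  15. access jay: HIT. Cache (old->new): [rat yak jay]
  16. access pig: MISS, evict rat. Cache (old->new): [yak jay pig]
  17. access apple: MISS, evict yak. Cache (old->new): [jay pig apple]
  18. access apple: HIT. Cache (old->new): [jay pig apple]
  19. access yak: MISS, evict jay. Cache (old->new): [pig apple yak]
  20. access jay: MISS, evict pig. Cache (old->new): [apple yak jay]
  21. access rat: MISS, evict apple. Cache (old->new): [yak jay rat]
  22. access fox: MISS, evict yak. Cache (old->new): [jay rat fox]
  23. access yak: MISS, evict jay. Cache (old->new): [rat fox yak]
  24. access yak: HIT. Cache (old->new): [rat fox yak]
  25. access apple: MISS, evict rat. Cache (old->new): [fox yak apple]
  26. access cow: MISS, evict fox. Cache (old->new): [yak apple cow]
  27. access pig: MISS, evict yak. Cache (old->new): [apple cow pig]
  28. access cow: HIT. Cache (old->new): [apple cow pig]
  29. access fox: MISS, evict apple. Cache (old->new): [cow pig fox]
  30. access fox: HIT. Cache (old->new): [cow pig fox]
  31. access apple: MISS, evict cow. Cache (old->new): [pig fox apple]
  32. access fox: HIT. Cache (old->new): [pig fox apple]
  33. access jay: MISS, evict pig. Cache (old->new): [fox apple jay]
Total: 11 hits, 22 misses, 19 evictions

Answer: fox apple jay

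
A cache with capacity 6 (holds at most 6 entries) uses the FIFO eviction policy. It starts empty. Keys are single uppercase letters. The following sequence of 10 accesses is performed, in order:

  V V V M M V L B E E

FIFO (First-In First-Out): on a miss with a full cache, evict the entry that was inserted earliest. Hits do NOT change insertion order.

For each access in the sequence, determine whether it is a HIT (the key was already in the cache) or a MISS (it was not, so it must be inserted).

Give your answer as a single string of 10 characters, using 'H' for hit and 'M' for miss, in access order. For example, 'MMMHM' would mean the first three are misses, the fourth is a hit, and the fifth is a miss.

Answer: MHHMHHMMMH

Derivation:
FIFO simulation (capacity=6):
  1. access V: MISS. Cache (old->new): [V]
  2. access V: HIT. Cache (old->new): [V]
  3. access V: HIT. Cache (old->new): [V]
  4. access M: MISS. Cache (old->new): [V M]
  5. access M: HIT. Cache (old->new): [V M]
  6. access V: HIT. Cache (old->new): [V M]
  7. access L: MISS. Cache (old->new): [V M L]
  8. access B: MISS. Cache (old->new): [V M L B]
  9. access E: MISS. Cache (old->new): [V M L B E]
  10. access E: HIT. Cache (old->new): [V M L B E]
Total: 5 hits, 5 misses, 0 evictions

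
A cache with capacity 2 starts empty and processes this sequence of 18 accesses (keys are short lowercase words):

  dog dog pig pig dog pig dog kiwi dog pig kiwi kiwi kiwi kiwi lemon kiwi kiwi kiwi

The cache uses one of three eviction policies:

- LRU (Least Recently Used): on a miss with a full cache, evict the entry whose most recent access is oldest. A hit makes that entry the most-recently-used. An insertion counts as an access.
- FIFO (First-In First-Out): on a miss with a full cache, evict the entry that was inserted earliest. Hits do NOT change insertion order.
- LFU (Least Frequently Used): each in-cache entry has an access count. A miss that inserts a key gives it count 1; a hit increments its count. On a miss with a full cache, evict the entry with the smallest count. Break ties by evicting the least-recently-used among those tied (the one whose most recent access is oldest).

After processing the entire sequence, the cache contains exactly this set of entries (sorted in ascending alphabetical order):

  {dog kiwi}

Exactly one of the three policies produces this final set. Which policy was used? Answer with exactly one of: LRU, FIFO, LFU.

Simulating under each policy and comparing final sets:
  LRU: final set = {kiwi lemon} -> differs
  FIFO: final set = {kiwi lemon} -> differs
  LFU: final set = {dog kiwi} -> MATCHES target
Only LFU produces the target set.

Answer: LFU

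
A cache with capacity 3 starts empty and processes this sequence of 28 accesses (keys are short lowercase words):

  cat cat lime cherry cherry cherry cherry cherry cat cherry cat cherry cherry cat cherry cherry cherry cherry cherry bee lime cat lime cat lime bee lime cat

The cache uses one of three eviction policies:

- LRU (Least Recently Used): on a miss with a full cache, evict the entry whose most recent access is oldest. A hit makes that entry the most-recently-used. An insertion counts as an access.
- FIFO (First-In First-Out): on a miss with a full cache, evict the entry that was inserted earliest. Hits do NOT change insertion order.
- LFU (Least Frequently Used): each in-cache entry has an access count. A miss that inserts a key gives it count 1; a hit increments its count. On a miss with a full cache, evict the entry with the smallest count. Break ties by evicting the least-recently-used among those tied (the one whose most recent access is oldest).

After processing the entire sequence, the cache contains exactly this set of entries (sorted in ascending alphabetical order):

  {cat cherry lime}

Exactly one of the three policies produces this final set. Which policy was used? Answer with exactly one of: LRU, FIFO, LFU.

Answer: LFU

Derivation:
Simulating under each policy and comparing final sets:
  LRU: final set = {bee cat lime} -> differs
  FIFO: final set = {bee cat lime} -> differs
  LFU: final set = {cat cherry lime} -> MATCHES target
Only LFU produces the target set.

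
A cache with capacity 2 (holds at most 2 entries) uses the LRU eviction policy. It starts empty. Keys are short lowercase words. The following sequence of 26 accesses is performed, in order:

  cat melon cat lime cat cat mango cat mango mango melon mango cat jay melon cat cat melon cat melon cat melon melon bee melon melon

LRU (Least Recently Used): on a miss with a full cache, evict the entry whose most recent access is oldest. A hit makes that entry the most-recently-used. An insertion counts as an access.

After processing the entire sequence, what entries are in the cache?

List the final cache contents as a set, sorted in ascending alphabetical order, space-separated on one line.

LRU simulation (capacity=2):
  1. access cat: MISS. Cache (LRU->MRU): [cat]
  2. access melon: MISS. Cache (LRU->MRU): [cat melon]
  3. access cat: HIT. Cache (LRU->MRU): [melon cat]
  4. access lime: MISS, evict melon. Cache (LRU->MRU): [cat lime]
  5. access cat: HIT. Cache (LRU->MRU): [lime cat]
  6. access cat: HIT. Cache (LRU->MRU): [lime cat]
  7. access mango: MISS, evict lime. Cache (LRU->MRU): [cat mango]
  8. access cat: HIT. Cache (LRU->MRU): [mango cat]
  9. access mango: HIT. Cache (LRU->MRU): [cat mango]
  10. access mango: HIT. Cache (LRU->MRU): [cat mango]
  11. access melon: MISS, evict cat. Cache (LRU->MRU): [mango melon]
  12. access mango: HIT. Cache (LRU->MRU): [melon mango]
  13. access cat: MISS, evict melon. Cache (LRU->MRU): [mango cat]
  14. access jay: MISS, evict mango. Cache (LRU->MRU): [cat jay]
  15. access melon: MISS, evict cat. Cache (LRU->MRU): [jay melon]
  16. access cat: MISS, evict jay. Cache (LRU->MRU): [melon cat]
  17. access cat: HIT. Cache (LRU->MRU): [melon cat]
  18. access melon: HIT. Cache (LRU->MRU): [cat melon]
  19. access cat: HIT. Cache (LRU->MRU): [melon cat]
  20. access melon: HIT. Cache (LRU->MRU): [cat melon]
  21. access cat: HIT. Cache (LRU->MRU): [melon cat]
  22. access melon: HIT. Cache (LRU->MRU): [cat melon]
  23. access melon: HIT. Cache (LRU->MRU): [cat melon]
  24. access bee: MISS, evict cat. Cache (LRU->MRU): [melon bee]
  25. access melon: HIT. Cache (LRU->MRU): [bee melon]
  26. access melon: HIT. Cache (LRU->MRU): [bee melon]
Total: 16 hits, 10 misses, 8 evictions

Answer: bee melon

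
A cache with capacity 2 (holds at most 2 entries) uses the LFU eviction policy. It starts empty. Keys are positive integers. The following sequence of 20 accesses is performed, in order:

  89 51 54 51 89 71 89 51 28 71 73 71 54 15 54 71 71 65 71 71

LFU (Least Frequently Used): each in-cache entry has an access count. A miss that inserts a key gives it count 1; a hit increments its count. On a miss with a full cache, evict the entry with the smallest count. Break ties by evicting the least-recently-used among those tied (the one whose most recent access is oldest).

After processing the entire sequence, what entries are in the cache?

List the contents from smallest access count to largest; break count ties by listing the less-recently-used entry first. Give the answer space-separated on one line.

LFU simulation (capacity=2):
  1. access 89: MISS. Cache: [89(c=1)]
  2. access 51: MISS. Cache: [89(c=1) 51(c=1)]
  3. access 54: MISS, evict 89(c=1). Cache: [51(c=1) 54(c=1)]
  4. access 51: HIT, count now 2. Cache: [54(c=1) 51(c=2)]
  5. access 89: MISS, evict 54(c=1). Cache: [89(c=1) 51(c=2)]
  6. access 71: MISS, evict 89(c=1). Cache: [71(c=1) 51(c=2)]
  7. access 89: MISS, evict 71(c=1). Cache: [89(c=1) 51(c=2)]
  8. access 51: HIT, count now 3. Cache: [89(c=1) 51(c=3)]
  9. access 28: MISS, evict 89(c=1). Cache: [28(c=1) 51(c=3)]
  10. access 71: MISS, evict 28(c=1). Cache: [71(c=1) 51(c=3)]
  11. access 73: MISS, evict 71(c=1). Cache: [73(c=1) 51(c=3)]
  12. access 71: MISS, evict 73(c=1). Cache: [71(c=1) 51(c=3)]
  13. access 54: MISS, evict 71(c=1). Cache: [54(c=1) 51(c=3)]
  14. access 15: MISS, evict 54(c=1). Cache: [15(c=1) 51(c=3)]
  15. access 54: MISS, evict 15(c=1). Cache: [54(c=1) 51(c=3)]
  16. access 71: MISS, evict 54(c=1). Cache: [71(c=1) 51(c=3)]
  17. access 71: HIT, count now 2. Cache: [71(c=2) 51(c=3)]
  18. access 65: MISS, evict 71(c=2). Cache: [65(c=1) 51(c=3)]
  19. access 71: MISS, evict 65(c=1). Cache: [71(c=1) 51(c=3)]
  20. access 71: HIT, count now 2. Cache: [71(c=2) 51(c=3)]
Total: 4 hits, 16 misses, 14 evictions

Answer: 71 51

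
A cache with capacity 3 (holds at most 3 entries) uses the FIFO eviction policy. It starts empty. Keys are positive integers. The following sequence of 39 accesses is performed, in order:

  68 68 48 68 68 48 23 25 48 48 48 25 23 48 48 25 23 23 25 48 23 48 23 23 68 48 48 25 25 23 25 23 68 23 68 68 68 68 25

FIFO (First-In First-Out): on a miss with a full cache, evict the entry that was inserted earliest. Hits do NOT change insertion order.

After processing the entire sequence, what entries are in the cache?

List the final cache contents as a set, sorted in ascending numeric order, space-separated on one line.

Answer: 23 25 68

Derivation:
FIFO simulation (capacity=3):
  1. access 68: MISS. Cache (old->new): [68]
  2. access 68: HIT. Cache (old->new): [68]
  3. access 48: MISS. Cache (old->new): [68 48]
  4. access 68: HIT. Cache (old->new): [68 48]
  5. access 68: HIT. Cache (old->new): [68 48]
  6. access 48: HIT. Cache (old->new): [68 48]
  7. access 23: MISS. Cache (old->new): [68 48 23]
  8. access 25: MISS, evict 68. Cache (old->new): [48 23 25]
  9. access 48: HIT. Cache (old->new): [48 23 25]
  10. access 48: HIT. Cache (old->new): [48 23 25]
  11. access 48: HIT. Cache (old->new): [48 23 25]
  12. access 25: HIT. Cache (old->new): [48 23 25]
  13. access 23: HIT. Cache (old->new): [48 23 25]
  14. access 48: HIT. Cache (old->new): [48 23 25]
  15. access 48: HIT. Cache (old->new): [48 23 25]
  16. access 25: HIT. Cache (old->new): [48 23 25]
  17. access 23: HIT. Cache (old->new): [48 23 25]
  18. access 23: HIT. Cache (old->new): [48 23 25]
  19. access 25: HIT. Cache (old->new): [48 23 25]
  20. access 48: HIT. Cache (old->new): [48 23 25]
  21. access 23: HIT. Cache (old->new): [48 23 25]
  22. access 48: HIT. Cache (old->new): [48 23 25]
  23. access 23: HIT. Cache (old->new): [48 23 25]
  24. access 23: HIT. Cache (old->new): [48 23 25]
  25. access 68: MISS, evict 48. Cache (old->new): [23 25 68]
  26. access 48: MISS, evict 23. Cache (old->new): [25 68 48]
  27. access 48: HIT. Cache (old->new): [25 68 48]
  28. access 25: HIT. Cache (old->new): [25 68 48]
  29. access 25: HIT. Cache (old->new): [25 68 48]
  30. access 23: MISS, evict 25. Cache (old->new): [68 48 23]
  31. access 25: MISS, evict 68. Cache (old->new): [48 23 25]
  32. access 23: HIT. Cache (old->new): [48 23 25]
  33. access 68: MISS, evict 48. Cache (old->new): [23 25 68]
  34. access 23: HIT. Cache (old->new): [23 25 68]
  35. access 68: HIT. Cache (old->new): [23 25 68]
  36. access 68: HIT. Cache (old->new): [23 25 68]
  37. access 68: HIT. Cache (old->new): [23 25 68]
  38. access 68: HIT. Cache (old->new): [23 25 68]
  39. access 25: HIT. Cache (old->new): [23 25 68]
Total: 30 hits, 9 misses, 6 evictions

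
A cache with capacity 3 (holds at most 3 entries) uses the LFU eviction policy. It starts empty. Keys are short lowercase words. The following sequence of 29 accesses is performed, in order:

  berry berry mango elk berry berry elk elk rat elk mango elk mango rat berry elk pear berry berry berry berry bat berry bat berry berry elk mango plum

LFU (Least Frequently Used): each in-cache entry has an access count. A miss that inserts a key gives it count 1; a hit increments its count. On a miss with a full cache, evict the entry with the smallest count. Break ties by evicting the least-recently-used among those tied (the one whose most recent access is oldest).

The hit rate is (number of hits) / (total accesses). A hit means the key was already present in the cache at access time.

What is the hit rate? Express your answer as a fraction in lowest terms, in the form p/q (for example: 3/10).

Answer: 19/29

Derivation:
LFU simulation (capacity=3):
  1. access berry: MISS. Cache: [berry(c=1)]
  2. access berry: HIT, count now 2. Cache: [berry(c=2)]
  3. access mango: MISS. Cache: [mango(c=1) berry(c=2)]
  4. access elk: MISS. Cache: [mango(c=1) elk(c=1) berry(c=2)]
  5. access berry: HIT, count now 3. Cache: [mango(c=1) elk(c=1) berry(c=3)]
  6. access berry: HIT, count now 4. Cache: [mango(c=1) elk(c=1) berry(c=4)]
  7. access elk: HIT, count now 2. Cache: [mango(c=1) elk(c=2) berry(c=4)]
  8. access elk: HIT, count now 3. Cache: [mango(c=1) elk(c=3) berry(c=4)]
  9. access rat: MISS, evict mango(c=1). Cache: [rat(c=1) elk(c=3) berry(c=4)]
  10. access elk: HIT, count now 4. Cache: [rat(c=1) berry(c=4) elk(c=4)]
  11. access mango: MISS, evict rat(c=1). Cache: [mango(c=1) berry(c=4) elk(c=4)]
  12. access elk: HIT, count now 5. Cache: [mango(c=1) berry(c=4) elk(c=5)]
  13. access mango: HIT, count now 2. Cache: [mango(c=2) berry(c=4) elk(c=5)]
  14. access rat: MISS, evict mango(c=2). Cache: [rat(c=1) berry(c=4) elk(c=5)]
  15. access berry: HIT, count now 5. Cache: [rat(c=1) elk(c=5) berry(c=5)]
  16. access elk: HIT, count now 6. Cache: [rat(c=1) berry(c=5) elk(c=6)]
  17. access pear: MISS, evict rat(c=1). Cache: [pear(c=1) berry(c=5) elk(c=6)]
  18. access berry: HIT, count now 6. Cache: [pear(c=1) elk(c=6) berry(c=6)]
  19. access berry: HIT, count now 7. Cache: [pear(c=1) elk(c=6) berry(c=7)]
  20. access berry: HIT, count now 8. Cache: [pear(c=1) elk(c=6) berry(c=8)]
  21. access berry: HIT, count now 9. Cache: [pear(c=1) elk(c=6) berry(c=9)]
  22. access bat: MISS, evict pear(c=1). Cache: [bat(c=1) elk(c=6) berry(c=9)]
  23. access berry: HIT, count now 10. Cache: [bat(c=1) elk(c=6) berry(c=10)]
  24. access bat: HIT, count now 2. Cache: [bat(c=2) elk(c=6) berry(c=10)]
  25. access berry: HIT, count now 11. Cache: [bat(c=2) elk(c=6) berry(c=11)]
  26. access berry: HIT, count now 12. Cache: [bat(c=2) elk(c=6) berry(c=12)]
  27. access elk: HIT, count now 7. Cache: [bat(c=2) elk(c=7) berry(c=12)]
  28. access mango: MISS, evict bat(c=2). Cache: [mango(c=1) elk(c=7) berry(c=12)]
  29. access plum: MISS, evict mango(c=1). Cache: [plum(c=1) elk(c=7) berry(c=12)]
Total: 19 hits, 10 misses, 7 evictions

Hit rate = 19/29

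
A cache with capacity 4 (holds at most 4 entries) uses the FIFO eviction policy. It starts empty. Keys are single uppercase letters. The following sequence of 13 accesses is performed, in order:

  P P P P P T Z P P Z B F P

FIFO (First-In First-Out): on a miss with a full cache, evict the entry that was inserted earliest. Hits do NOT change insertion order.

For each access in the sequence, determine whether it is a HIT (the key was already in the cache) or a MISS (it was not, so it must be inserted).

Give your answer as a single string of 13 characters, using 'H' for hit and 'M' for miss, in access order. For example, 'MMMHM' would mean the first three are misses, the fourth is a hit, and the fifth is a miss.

Answer: MHHHHMMHHHMMM

Derivation:
FIFO simulation (capacity=4):
  1. access P: MISS. Cache (old->new): [P]
  2. access P: HIT. Cache (old->new): [P]
  3. access P: HIT. Cache (old->new): [P]
  4. access P: HIT. Cache (old->new): [P]
  5. access P: HIT. Cache (old->new): [P]
  6. access T: MISS. Cache (old->new): [P T]
  7. access Z: MISS. Cache (old->new): [P T Z]
  8. access P: HIT. Cache (old->new): [P T Z]
  9. access P: HIT. Cache (old->new): [P T Z]
  10. access Z: HIT. Cache (old->new): [P T Z]
  11. access B: MISS. Cache (old->new): [P T Z B]
  12. access F: MISS, evict P. Cache (old->new): [T Z B F]
  13. access P: MISS, evict T. Cache (old->new): [Z B F P]
Total: 7 hits, 6 misses, 2 evictions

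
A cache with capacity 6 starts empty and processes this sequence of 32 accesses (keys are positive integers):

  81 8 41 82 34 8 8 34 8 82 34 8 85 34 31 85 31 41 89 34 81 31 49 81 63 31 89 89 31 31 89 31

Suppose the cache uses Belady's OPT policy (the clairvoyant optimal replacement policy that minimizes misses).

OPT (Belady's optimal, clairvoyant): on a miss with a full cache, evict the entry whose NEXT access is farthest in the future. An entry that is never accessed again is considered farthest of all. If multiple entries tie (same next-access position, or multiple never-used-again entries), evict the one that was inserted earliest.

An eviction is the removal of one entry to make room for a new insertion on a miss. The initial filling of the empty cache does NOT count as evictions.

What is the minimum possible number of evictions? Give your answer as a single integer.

Answer: 4

Derivation:
OPT (Belady) simulation (capacity=6):
  1. access 81: MISS. Cache: [81]
  2. access 8: MISS. Cache: [81 8]
  3. access 41: MISS. Cache: [81 8 41]
  4. access 82: MISS. Cache: [81 8 41 82]
  5. access 34: MISS. Cache: [81 8 41 82 34]
  6. access 8: HIT. Next use of 8: step 7. Cache: [81 8 41 82 34]
  7. access 8: HIT. Next use of 8: step 9. Cache: [81 8 41 82 34]
  8. access 34: HIT. Next use of 34: step 11. Cache: [81 8 41 82 34]
  9. access 8: HIT. Next use of 8: step 12. Cache: [81 8 41 82 34]
  10. access 82: HIT. Next use of 82: never. Cache: [81 8 41 82 34]
  11. access 34: HIT. Next use of 34: step 14. Cache: [81 8 41 82 34]
  12. access 8: HIT. Next use of 8: never. Cache: [81 8 41 82 34]
  13. access 85: MISS. Cache: [81 8 41 82 34 85]
  14. access 34: HIT. Next use of 34: step 20. Cache: [81 8 41 82 34 85]
  15. access 31: MISS, evict 8 (next use: never). Cache: [81 41 82 34 85 31]
  16. access 85: HIT. Next use of 85: never. Cache: [81 41 82 34 85 31]
  17. access 31: HIT. Next use of 31: step 22. Cache: [81 41 82 34 85 31]
  18. access 41: HIT. Next use of 41: never. Cache: [81 41 82 34 85 31]
  19. access 89: MISS, evict 41 (next use: never). Cache: [81 82 34 85 31 89]
  20. access 34: HIT. Next use of 34: never. Cache: [81 82 34 85 31 89]
  21. access 81: HIT. Next use of 81: step 24. Cache: [81 82 34 85 31 89]
  22. access 31: HIT. Next use of 31: step 26. Cache: [81 82 34 85 31 89]
  23. access 49: MISS, evict 82 (next use: never). Cache: [81 34 85 31 89 49]
  24. access 81: HIT. Next use of 81: never. Cache: [81 34 85 31 89 49]
  25. access 63: MISS, evict 81 (next use: never). Cache: [34 85 31 89 49 63]
  26. access 31: HIT. Next use of 31: step 29. Cache: [34 85 31 89 49 63]
  27. access 89: HIT. Next use of 89: step 28. Cache: [34 85 31 89 49 63]
  28. access 89: HIT. Next use of 89: step 31. Cache: [34 85 31 89 49 63]
  29. access 31: HIT. Next use of 31: step 30. Cache: [34 85 31 89 49 63]
  30. access 31: HIT. Next use of 31: step 32. Cache: [34 85 31 89 49 63]
  31. access 89: HIT. Next use of 89: never. Cache: [34 85 31 89 49 63]
  32. access 31: HIT. Next use of 31: never. Cache: [34 85 31 89 49 63]
Total: 22 hits, 10 misses, 4 evictions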